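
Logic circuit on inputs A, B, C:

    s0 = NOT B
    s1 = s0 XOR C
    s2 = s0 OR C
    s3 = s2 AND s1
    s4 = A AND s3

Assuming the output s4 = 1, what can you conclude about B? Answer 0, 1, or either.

Both values of B occur among assignments with s4 = 1:
  B=0: A=1, B=0, C=0
  B=1: A=1, B=1, C=1

either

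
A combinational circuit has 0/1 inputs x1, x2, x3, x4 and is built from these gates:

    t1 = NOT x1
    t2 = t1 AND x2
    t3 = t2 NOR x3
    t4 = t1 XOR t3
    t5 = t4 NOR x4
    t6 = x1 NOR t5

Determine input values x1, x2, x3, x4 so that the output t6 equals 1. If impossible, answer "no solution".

x1=0, x2=0, x3=0, x4=1

Check with x1=0, x2=0, x3=0, x4=1:
t1 = NOT x1 = NOT 0 = 1
t2 = t1 AND x2 = 1 AND 0 = 0
t3 = t2 NOR x3 = 0 NOR 0 = 1
t4 = t1 XOR t3 = 1 XOR 1 = 0
t5 = t4 NOR x4 = 0 NOR 1 = 0
t6 = x1 NOR t5 = 0 NOR 0 = 1
So t6 = 1 as required.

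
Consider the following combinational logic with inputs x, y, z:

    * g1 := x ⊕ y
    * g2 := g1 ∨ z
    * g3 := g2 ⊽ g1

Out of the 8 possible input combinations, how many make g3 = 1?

g3 = g2 ⊽ g1 must be 1, so both g2 = 0 and g1 = 0.
Enumerating the 8 input combinations, 2 give g3 = 1 and 6 give g3 = 0.

2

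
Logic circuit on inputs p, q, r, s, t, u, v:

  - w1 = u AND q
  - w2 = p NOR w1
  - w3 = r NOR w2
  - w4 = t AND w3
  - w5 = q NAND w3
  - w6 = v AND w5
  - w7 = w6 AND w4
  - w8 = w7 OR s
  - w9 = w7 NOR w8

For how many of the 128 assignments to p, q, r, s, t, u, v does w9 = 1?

w9 = w7 NOR w8 must be 1, so both w7 = 0 and w8 = 0.
w7 = w6 AND w4 must be 0, so at least one of w6, w4 is 0.
w8 = w7 OR s must be 0, so both w7 = 0 and s = 0.
Enumerating the 128 input combinations, 62 give w9 = 1 and 66 give w9 = 0.

62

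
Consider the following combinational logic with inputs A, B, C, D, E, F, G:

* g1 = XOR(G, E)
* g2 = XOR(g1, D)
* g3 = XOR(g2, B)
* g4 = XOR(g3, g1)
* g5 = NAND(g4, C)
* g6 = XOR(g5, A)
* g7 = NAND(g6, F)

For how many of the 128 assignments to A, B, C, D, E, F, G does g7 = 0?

g7 = NAND(g6, F) must be 0, so both g6 = 1 and F = 1.
g6 = XOR(g5, A) must be 1, so g5 and A differ.
Enumerating the 128 input combinations, 32 give g7 = 0 and 96 give g7 = 1.

32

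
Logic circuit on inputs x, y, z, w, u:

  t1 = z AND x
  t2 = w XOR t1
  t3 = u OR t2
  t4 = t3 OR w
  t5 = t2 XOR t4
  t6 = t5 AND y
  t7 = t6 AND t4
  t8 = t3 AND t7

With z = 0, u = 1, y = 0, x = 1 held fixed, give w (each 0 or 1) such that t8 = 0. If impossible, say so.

w=1

t8 = t3 AND t7 must be 0, so at least one of t3, t7 is 0.
Check with z = 0, u = 1, y = 0, x = 1 and w=1:
t1 = z AND x = 0 AND 1 = 0
t2 = w XOR t1 = 1 XOR 0 = 1
t3 = u OR t2 = 1 OR 1 = 1
t4 = t3 OR w = 1 OR 1 = 1
t5 = t2 XOR t4 = 1 XOR 1 = 0
t6 = t5 AND y = 0 AND 0 = 0
t7 = t6 AND t4 = 0 AND 1 = 0
t8 = t3 AND t7 = 1 AND 0 = 0
So t8 = 0.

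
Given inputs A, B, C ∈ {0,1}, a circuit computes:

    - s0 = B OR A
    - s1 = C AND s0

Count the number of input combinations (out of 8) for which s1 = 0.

s1 = C AND s0 must be 0, so at least one of C, s0 is 0.
Satisfying assignments:
  A=0, B=0, C=0
  A=0, B=0, C=1
  A=0, B=1, C=0
  A=1, B=0, C=0
  A=1, B=1, C=0

5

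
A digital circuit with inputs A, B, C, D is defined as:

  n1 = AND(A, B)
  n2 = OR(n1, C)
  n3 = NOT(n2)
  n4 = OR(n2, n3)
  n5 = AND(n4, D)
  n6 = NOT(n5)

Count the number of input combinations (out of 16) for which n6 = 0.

n6 = NOT(n5) must be 0, so n5 = 1.
n5 = AND(n4, D) must be 1, so both n4 = 1 and D = 1.
Enumerating the 16 input combinations, 8 give n6 = 0 and 8 give n6 = 1.

8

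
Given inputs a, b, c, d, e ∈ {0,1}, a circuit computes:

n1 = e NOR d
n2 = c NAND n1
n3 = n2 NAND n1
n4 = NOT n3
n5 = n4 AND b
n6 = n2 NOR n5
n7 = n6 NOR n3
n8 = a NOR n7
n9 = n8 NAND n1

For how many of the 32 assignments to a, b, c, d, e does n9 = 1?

30

n9 = n8 NAND n1 must be 1, so at least one of n8, n1 is 0.
Enumerating the 32 input combinations, 30 give n9 = 1 and 2 give n9 = 0.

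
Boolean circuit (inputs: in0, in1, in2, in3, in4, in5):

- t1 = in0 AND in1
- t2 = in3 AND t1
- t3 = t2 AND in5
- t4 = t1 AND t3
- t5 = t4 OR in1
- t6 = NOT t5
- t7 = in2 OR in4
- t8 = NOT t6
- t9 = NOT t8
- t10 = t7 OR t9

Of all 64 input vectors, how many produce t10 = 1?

t10 = t7 OR t9 must be 1, so at least one of t7, t9 is 1.
Enumerating the 64 input combinations, 56 give t10 = 1 and 8 give t10 = 0.

56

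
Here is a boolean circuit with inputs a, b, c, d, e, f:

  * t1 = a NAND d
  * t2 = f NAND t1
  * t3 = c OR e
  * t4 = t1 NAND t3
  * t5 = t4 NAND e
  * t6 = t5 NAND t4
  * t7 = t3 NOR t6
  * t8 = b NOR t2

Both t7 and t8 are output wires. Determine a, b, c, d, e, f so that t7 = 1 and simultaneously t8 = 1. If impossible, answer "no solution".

Check with a=0 b=0 c=0 d=1 e=0 f=1:
t1 = a NAND d = 0 NAND 1 = 1
t2 = f NAND t1 = 1 NAND 1 = 0
t3 = c OR e = 0 OR 0 = 0
t4 = t1 NAND t3 = 1 NAND 0 = 1
t5 = t4 NAND e = 1 NAND 0 = 1
t6 = t5 NAND t4 = 1 NAND 1 = 0
t7 = t3 NOR t6 = 0 NOR 0 = 1
t8 = b NOR t2 = 0 NOR 0 = 1
So t7 = 1 and t8 = 1.

a=0 b=0 c=0 d=1 e=0 f=1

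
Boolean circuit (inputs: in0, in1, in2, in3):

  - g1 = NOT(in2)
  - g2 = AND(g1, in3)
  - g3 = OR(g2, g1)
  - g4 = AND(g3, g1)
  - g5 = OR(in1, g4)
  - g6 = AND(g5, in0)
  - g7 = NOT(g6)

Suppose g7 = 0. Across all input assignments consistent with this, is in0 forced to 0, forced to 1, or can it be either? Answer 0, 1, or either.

g7 = NOT(g6) must be 0, so g6 = 1.
g6 = AND(g5, in0) must be 1, so both g5 = 1 and in0 = 1.
Every assignment with g7 = 0 has in0 = 1; there are 6 such assignment(s).

1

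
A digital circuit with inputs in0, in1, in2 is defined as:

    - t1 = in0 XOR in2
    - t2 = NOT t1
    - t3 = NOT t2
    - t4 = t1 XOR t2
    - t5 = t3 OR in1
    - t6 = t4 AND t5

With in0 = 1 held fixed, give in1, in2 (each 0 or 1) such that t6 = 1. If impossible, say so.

Check with in0 = 1 and in1=0, in2=0:
t1 = in0 XOR in2 = 1 XOR 0 = 1
t2 = NOT t1 = NOT 1 = 0
t3 = NOT t2 = NOT 0 = 1
t4 = t1 XOR t2 = 1 XOR 0 = 1
t5 = t3 OR in1 = 1 OR 0 = 1
t6 = t4 AND t5 = 1 AND 1 = 1
So t6 = 1.

in1=0, in2=0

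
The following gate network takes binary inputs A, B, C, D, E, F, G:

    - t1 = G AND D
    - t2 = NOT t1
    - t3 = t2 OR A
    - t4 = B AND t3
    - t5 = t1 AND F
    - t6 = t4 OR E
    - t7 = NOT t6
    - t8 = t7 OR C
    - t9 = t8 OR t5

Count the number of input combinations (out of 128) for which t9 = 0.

t9 = t8 OR t5 must be 0, so both t8 = 0 and t5 = 0.
t8 = t7 OR C must be 0, so both t7 = 0 and C = 0.
Enumerating the 128 input combinations, 41 give t9 = 0 and 87 give t9 = 1.

41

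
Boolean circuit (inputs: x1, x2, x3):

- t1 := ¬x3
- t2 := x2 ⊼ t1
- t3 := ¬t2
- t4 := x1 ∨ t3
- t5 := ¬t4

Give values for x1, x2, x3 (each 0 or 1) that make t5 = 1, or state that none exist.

Check with x1=0, x2=0, x3=1:
t1 = ¬x3 = ¬1 = 0
t2 = x2 ⊼ t1 = 0 ⊼ 0 = 1
t3 = ¬t2 = ¬1 = 0
t4 = x1 ∨ t3 = 0 ∨ 0 = 0
t5 = ¬t4 = ¬0 = 1
So t5 = 1 as required.

x1=0, x2=0, x3=1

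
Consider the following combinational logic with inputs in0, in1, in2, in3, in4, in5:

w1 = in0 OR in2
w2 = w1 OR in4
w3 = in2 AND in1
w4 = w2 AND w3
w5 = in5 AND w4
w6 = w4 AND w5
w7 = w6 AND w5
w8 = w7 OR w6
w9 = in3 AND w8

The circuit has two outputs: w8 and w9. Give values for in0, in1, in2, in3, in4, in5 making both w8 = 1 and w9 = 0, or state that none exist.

Check with in0=0, in1=1, in2=1, in3=0, in4=1, in5=1:
w1 = in0 OR in2 = 0 OR 1 = 1
w2 = w1 OR in4 = 1 OR 1 = 1
w3 = in2 AND in1 = 1 AND 1 = 1
w4 = w2 AND w3 = 1 AND 1 = 1
w5 = in5 AND w4 = 1 AND 1 = 1
w6 = w4 AND w5 = 1 AND 1 = 1
w7 = w6 AND w5 = 1 AND 1 = 1
w8 = w7 OR w6 = 1 OR 1 = 1
w9 = in3 AND w8 = 0 AND 1 = 0
So w8 = 1 and w9 = 0.

in0=0, in1=1, in2=1, in3=0, in4=1, in5=1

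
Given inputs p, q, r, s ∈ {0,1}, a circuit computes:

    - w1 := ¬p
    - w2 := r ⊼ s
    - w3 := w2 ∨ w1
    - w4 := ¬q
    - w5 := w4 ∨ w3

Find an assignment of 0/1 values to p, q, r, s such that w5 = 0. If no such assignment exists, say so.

p=1, q=1, r=1, s=1

Check with p=1, q=1, r=1, s=1:
w1 = ¬p = ¬1 = 0
w2 = r ⊼ s = 1 ⊼ 1 = 0
w3 = w2 ∨ w1 = 0 ∨ 0 = 0
w4 = ¬q = ¬1 = 0
w5 = w4 ∨ w3 = 0 ∨ 0 = 0
So w5 = 0 as required.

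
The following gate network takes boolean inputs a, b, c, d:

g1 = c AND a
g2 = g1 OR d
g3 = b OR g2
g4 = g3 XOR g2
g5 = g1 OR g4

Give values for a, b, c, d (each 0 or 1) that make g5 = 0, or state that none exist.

g5 = g1 OR g4 must be 0, so both g1 = 0 and g4 = 0.
g1 = c AND a must be 0, so at least one of c, a is 0.
Check with a=0, b=0, c=0, d=1:
g1 = c AND a = 0 AND 0 = 0
g2 = g1 OR d = 0 OR 1 = 1
g3 = b OR g2 = 0 OR 1 = 1
g4 = g3 XOR g2 = 1 XOR 1 = 0
g5 = g1 OR g4 = 0 OR 0 = 0
So g5 = 0 as required.

a=0, b=0, c=0, d=1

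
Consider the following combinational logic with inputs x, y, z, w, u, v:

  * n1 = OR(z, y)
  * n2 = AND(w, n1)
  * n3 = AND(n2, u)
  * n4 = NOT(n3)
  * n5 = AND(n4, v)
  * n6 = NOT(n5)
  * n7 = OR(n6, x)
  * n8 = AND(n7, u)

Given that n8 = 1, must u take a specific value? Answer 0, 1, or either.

n8 = AND(n7, u) must be 1, so both n7 = 1 and u = 1.
Every assignment with n8 = 1 has u = 1; there are 27 such assignment(s).

1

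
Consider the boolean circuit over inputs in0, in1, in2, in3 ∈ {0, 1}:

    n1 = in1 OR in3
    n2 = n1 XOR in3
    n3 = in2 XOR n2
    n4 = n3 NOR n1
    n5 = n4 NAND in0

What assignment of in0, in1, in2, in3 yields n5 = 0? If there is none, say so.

in0=1, in1=0, in2=0, in3=0

Check with in0=1, in1=0, in2=0, in3=0:
n1 = in1 OR in3 = 0 OR 0 = 0
n2 = n1 XOR in3 = 0 XOR 0 = 0
n3 = in2 XOR n2 = 0 XOR 0 = 0
n4 = n3 NOR n1 = 0 NOR 0 = 1
n5 = n4 NAND in0 = 1 NAND 1 = 0
So n5 = 0 as required.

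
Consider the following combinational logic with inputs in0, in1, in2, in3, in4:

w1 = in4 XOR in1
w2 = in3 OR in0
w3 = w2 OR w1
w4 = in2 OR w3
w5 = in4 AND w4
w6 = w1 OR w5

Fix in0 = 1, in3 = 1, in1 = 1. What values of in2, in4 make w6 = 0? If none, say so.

no solution exists

With in0 = 1, in3 = 1, in1 = 1 fixed, none of the 4 settings of in2, in4 give w6 = 0.
For example, with in2=1, in4=0:
w1 = in4 XOR in1 = 0 XOR 1 = 1
w2 = in3 OR in0 = 1 OR 1 = 1
w3 = w2 OR w1 = 1 OR 1 = 1
w4 = in2 OR w3 = 1 OR 1 = 1
w5 = in4 AND w4 = 0 AND 1 = 0
w6 = w1 OR w5 = 1 OR 0 = 1
giving w6 = 1 ≠ 0.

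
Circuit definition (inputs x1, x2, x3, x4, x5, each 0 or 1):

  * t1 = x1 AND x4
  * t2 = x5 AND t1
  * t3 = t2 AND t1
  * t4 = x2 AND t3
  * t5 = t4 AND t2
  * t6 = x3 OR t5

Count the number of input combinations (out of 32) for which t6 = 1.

17

t6 = x3 OR t5 must be 1, so at least one of x3, t5 is 1.
Enumerating the 32 input combinations, 17 give t6 = 1 and 15 give t6 = 0.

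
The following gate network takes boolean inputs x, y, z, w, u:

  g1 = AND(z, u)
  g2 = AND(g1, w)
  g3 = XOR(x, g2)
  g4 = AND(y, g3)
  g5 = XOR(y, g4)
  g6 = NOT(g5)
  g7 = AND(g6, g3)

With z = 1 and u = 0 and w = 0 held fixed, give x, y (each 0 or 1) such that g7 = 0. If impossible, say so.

Check with z = 1 and u = 0 and w = 0 and x=0, y=1:
g1 = AND(z, u) = AND(1, 0) = 0
g2 = AND(g1, w) = AND(0, 0) = 0
g3 = XOR(x, g2) = XOR(0, 0) = 0
g4 = AND(y, g3) = AND(1, 0) = 0
g5 = XOR(y, g4) = XOR(1, 0) = 1
g6 = NOT(g5) = NOT 1 = 0
g7 = AND(g6, g3) = AND(0, 0) = 0
So g7 = 0.

x=0 y=1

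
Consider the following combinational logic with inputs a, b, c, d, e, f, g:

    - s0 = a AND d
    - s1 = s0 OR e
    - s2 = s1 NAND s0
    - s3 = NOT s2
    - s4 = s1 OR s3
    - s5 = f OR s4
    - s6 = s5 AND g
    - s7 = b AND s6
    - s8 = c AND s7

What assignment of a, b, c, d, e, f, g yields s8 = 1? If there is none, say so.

a=0, b=1, c=1, d=0, e=1, f=1, g=1

Check with a=0, b=1, c=1, d=0, e=1, f=1, g=1:
s0 = a AND d = 0 AND 0 = 0
s1 = s0 OR e = 0 OR 1 = 1
s2 = s1 NAND s0 = 1 NAND 0 = 1
s3 = NOT s2 = NOT 1 = 0
s4 = s1 OR s3 = 1 OR 0 = 1
s5 = f OR s4 = 1 OR 1 = 1
s6 = s5 AND g = 1 AND 1 = 1
s7 = b AND s6 = 1 AND 1 = 1
s8 = c AND s7 = 1 AND 1 = 1
So s8 = 1 as required.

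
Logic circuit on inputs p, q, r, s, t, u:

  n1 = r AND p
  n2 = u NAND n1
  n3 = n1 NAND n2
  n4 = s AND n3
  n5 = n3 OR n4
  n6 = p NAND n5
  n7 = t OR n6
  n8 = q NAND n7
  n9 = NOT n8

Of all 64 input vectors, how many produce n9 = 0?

38

n9 = NOT n8 must be 0, so n8 = 1.
n8 = q NAND n7 must be 1, so at least one of q, n7 is 0.
Enumerating the 64 input combinations, 38 give n9 = 0 and 26 give n9 = 1.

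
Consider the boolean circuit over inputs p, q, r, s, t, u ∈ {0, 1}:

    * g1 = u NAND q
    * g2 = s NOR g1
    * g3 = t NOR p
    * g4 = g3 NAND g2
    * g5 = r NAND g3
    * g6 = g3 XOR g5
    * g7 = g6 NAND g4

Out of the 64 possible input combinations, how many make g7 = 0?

55

g7 = g6 NAND g4 must be 0, so both g6 = 1 and g4 = 1.
g6 = g3 XOR g5 must be 1, so g3 and g5 differ.
Enumerating the 64 input combinations, 55 give g7 = 0 and 9 give g7 = 1.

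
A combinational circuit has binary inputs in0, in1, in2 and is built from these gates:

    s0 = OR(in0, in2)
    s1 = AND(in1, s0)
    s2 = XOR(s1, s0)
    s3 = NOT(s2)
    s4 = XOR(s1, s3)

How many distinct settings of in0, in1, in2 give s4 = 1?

s4 = XOR(s1, s3) must be 1, so s1 and s3 differ.
Satisfying assignments:
  in0=0, in1=0, in2=0
  in0=0, in1=1, in2=0

2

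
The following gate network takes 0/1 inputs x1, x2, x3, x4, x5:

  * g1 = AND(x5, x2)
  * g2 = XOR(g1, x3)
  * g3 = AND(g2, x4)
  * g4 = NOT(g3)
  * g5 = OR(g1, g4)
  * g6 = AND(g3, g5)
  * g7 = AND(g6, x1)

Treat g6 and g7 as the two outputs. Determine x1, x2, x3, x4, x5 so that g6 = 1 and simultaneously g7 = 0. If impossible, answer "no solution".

x1=0 x2=1 x3=0 x4=1 x5=1

Check with x1=0 x2=1 x3=0 x4=1 x5=1:
g1 = AND(x5, x2) = AND(1, 1) = 1
g2 = XOR(g1, x3) = XOR(1, 0) = 1
g3 = AND(g2, x4) = AND(1, 1) = 1
g4 = NOT(g3) = NOT 1 = 0
g5 = OR(g1, g4) = OR(1, 0) = 1
g6 = AND(g3, g5) = AND(1, 1) = 1
g7 = AND(g6, x1) = AND(1, 0) = 0
So g6 = 1 and g7 = 0.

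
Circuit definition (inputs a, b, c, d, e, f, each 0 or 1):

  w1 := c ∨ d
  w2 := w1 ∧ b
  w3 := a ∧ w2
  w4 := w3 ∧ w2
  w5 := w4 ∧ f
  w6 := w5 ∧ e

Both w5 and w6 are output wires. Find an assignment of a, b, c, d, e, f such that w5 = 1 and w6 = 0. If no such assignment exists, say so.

a=1, b=1, c=0, d=1, e=0, f=1

Check with a=1, b=1, c=0, d=1, e=0, f=1:
w1 = c ∨ d = 0 ∨ 1 = 1
w2 = w1 ∧ b = 1 ∧ 1 = 1
w3 = a ∧ w2 = 1 ∧ 1 = 1
w4 = w3 ∧ w2 = 1 ∧ 1 = 1
w5 = w4 ∧ f = 1 ∧ 1 = 1
w6 = w5 ∧ e = 1 ∧ 0 = 0
So w5 = 1 and w6 = 0.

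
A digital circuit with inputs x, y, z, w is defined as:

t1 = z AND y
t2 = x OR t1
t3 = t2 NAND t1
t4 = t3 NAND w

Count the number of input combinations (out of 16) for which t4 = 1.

10

t4 = t3 NAND w must be 1, so at least one of t3, w is 0.
Enumerating the 16 input combinations, 10 give t4 = 1 and 6 give t4 = 0.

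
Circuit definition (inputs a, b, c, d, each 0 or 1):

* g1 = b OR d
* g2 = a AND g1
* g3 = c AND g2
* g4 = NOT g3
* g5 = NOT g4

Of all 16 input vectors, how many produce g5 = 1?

3

g5 = NOT g4 must be 1, so g4 = 0.
g4 = NOT g3 must be 0, so g3 = 1.
g3 = c AND g2 must be 1, so both c = 1 and g2 = 1.
Satisfying assignments:
  a=1, b=0, c=1, d=1
  a=1, b=1, c=1, d=0
  a=1, b=1, c=1, d=1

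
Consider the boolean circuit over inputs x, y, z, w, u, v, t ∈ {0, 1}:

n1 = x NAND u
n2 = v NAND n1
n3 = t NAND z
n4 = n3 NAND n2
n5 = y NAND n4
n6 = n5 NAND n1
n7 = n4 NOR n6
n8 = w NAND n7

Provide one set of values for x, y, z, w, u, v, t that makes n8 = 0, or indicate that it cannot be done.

n8 = w NAND n7 must be 0, so both w = 1 and n7 = 1.
Check with x=0 y=1 z=0 w=1 u=1 v=0 t=0:
n1 = x NAND u = 0 NAND 1 = 1
n2 = v NAND n1 = 0 NAND 1 = 1
n3 = t NAND z = 0 NAND 0 = 1
n4 = n3 NAND n2 = 1 NAND 1 = 0
n5 = y NAND n4 = 1 NAND 0 = 1
n6 = n5 NAND n1 = 1 NAND 1 = 0
n7 = n4 NOR n6 = 0 NOR 0 = 1
n8 = w NAND n7 = 1 NAND 1 = 0
So n8 = 0 as required.

x=0 y=1 z=0 w=1 u=1 v=0 t=0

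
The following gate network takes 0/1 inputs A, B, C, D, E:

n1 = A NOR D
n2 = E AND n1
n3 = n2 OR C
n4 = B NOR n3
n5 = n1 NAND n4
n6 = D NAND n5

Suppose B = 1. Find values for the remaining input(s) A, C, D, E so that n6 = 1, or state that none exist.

A=0, C=0, D=0, E=1

Check with B = 1 and A=0, C=0, D=0, E=1:
n1 = A NOR D = 0 NOR 0 = 1
n2 = E AND n1 = 1 AND 1 = 1
n3 = n2 OR C = 1 OR 0 = 1
n4 = B NOR n3 = 1 NOR 1 = 0
n5 = n1 NAND n4 = 1 NAND 0 = 1
n6 = D NAND n5 = 0 NAND 1 = 1
So n6 = 1.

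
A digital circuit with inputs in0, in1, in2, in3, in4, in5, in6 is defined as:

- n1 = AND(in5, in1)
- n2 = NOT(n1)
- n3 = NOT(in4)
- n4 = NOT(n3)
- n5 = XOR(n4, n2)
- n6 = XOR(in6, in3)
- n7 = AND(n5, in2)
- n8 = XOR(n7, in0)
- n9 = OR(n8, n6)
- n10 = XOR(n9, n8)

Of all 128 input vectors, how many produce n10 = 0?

96

n10 = XOR(n9, n8) must be 0, so n9 and n8 are equal.
Enumerating the 128 input combinations, 96 give n10 = 0 and 32 give n10 = 1.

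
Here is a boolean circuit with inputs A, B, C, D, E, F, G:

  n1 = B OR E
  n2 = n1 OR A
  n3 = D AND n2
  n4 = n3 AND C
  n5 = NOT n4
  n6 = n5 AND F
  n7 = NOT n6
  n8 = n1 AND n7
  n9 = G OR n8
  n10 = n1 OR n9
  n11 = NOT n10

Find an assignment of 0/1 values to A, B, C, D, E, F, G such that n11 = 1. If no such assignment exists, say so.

Check with A=1, B=0, C=1, D=1, E=0, F=1, G=0:
n1 = B OR E = 0 OR 0 = 0
n2 = n1 OR A = 0 OR 1 = 1
n3 = D AND n2 = 1 AND 1 = 1
n4 = n3 AND C = 1 AND 1 = 1
n5 = NOT n4 = NOT 1 = 0
n6 = n5 AND F = 0 AND 1 = 0
n7 = NOT n6 = NOT 0 = 1
n8 = n1 AND n7 = 0 AND 1 = 0
n9 = G OR n8 = 0 OR 0 = 0
n10 = n1 OR n9 = 0 OR 0 = 0
n11 = NOT n10 = NOT 0 = 1
So n11 = 1 as required.

A=1, B=0, C=1, D=1, E=0, F=1, G=0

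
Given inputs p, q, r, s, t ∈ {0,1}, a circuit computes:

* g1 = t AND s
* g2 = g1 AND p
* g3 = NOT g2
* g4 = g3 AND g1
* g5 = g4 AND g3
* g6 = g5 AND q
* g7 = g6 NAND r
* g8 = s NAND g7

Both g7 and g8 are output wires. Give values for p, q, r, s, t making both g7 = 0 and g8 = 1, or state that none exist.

Check with p=0 q=1 r=1 s=1 t=1:
g1 = t AND s = 1 AND 1 = 1
g2 = g1 AND p = 1 AND 0 = 0
g3 = NOT g2 = NOT 0 = 1
g4 = g3 AND g1 = 1 AND 1 = 1
g5 = g4 AND g3 = 1 AND 1 = 1
g6 = g5 AND q = 1 AND 1 = 1
g7 = g6 NAND r = 1 NAND 1 = 0
g8 = s NAND g7 = 1 NAND 0 = 1
So g7 = 0 and g8 = 1.

p=0 q=1 r=1 s=1 t=1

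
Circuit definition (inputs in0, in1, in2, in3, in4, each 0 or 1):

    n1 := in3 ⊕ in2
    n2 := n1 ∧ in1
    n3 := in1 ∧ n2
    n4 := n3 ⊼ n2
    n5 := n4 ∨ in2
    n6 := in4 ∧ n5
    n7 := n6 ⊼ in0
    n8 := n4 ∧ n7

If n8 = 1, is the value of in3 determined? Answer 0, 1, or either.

Both values of in3 occur among assignments with n8 = 1:
  in3=0: in0=0, in1=0, in2=0, in3=0, in4=0
  in3=1: in0=0, in1=0, in2=0, in3=1, in4=0

either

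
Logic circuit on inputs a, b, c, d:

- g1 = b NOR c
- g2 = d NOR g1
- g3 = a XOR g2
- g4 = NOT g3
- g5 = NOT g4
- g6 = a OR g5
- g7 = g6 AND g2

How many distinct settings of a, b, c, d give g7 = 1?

g7 = g6 AND g2 must be 1, so both g6 = 1 and g2 = 1.
Satisfying assignments:
  a=0, b=0, c=1, d=0
  a=0, b=1, c=0, d=0
  a=0, b=1, c=1, d=0
  a=1, b=0, c=1, d=0
  a=1, b=1, c=0, d=0
  a=1, b=1, c=1, d=0

6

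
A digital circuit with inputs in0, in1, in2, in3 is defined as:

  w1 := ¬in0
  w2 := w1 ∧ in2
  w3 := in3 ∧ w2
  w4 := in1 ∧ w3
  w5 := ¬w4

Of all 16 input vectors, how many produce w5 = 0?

1

w5 = ¬w4 must be 0, so w4 = 1.
w4 = in1 ∧ w3 must be 1, so both in1 = 1 and w3 = 1.
Satisfying assignments:
  in0=0, in1=1, in2=1, in3=1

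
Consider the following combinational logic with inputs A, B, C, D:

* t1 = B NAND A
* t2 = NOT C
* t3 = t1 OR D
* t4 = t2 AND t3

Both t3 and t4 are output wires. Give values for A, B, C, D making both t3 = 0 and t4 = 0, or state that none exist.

A=1, B=1, C=1, D=0

Check with A=1, B=1, C=1, D=0:
t1 = B NAND A = 1 NAND 1 = 0
t2 = NOT C = NOT 1 = 0
t3 = t1 OR D = 0 OR 0 = 0
t4 = t2 AND t3 = 0 AND 0 = 0
So t3 = 0 and t4 = 0.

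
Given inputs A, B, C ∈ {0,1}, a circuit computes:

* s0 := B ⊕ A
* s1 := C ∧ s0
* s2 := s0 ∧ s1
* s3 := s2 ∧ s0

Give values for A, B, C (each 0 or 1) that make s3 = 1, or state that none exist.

A=0, B=1, C=1

s3 = s2 ∧ s0 must be 1, so both s2 = 1 and s0 = 1.
Check with A=0, B=1, C=1:
s0 = B ⊕ A = 1 ⊕ 0 = 1
s1 = C ∧ s0 = 1 ∧ 1 = 1
s2 = s0 ∧ s1 = 1 ∧ 1 = 1
s3 = s2 ∧ s0 = 1 ∧ 1 = 1
So s3 = 1 as required.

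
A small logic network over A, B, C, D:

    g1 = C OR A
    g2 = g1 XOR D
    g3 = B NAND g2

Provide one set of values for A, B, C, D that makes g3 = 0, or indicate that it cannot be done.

A=0, B=1, C=0, D=1

g3 = B NAND g2 must be 0, so both B = 1 and g2 = 1.
Check with A=0, B=1, C=0, D=1:
g1 = C OR A = 0 OR 0 = 0
g2 = g1 XOR D = 0 XOR 1 = 1
g3 = B NAND g2 = 1 NAND 1 = 0
So g3 = 0 as required.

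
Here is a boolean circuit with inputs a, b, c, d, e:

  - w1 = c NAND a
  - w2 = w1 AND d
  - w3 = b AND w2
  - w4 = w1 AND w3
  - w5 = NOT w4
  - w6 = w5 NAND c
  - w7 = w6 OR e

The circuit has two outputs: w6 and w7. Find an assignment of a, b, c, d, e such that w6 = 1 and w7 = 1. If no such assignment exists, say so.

Check with a=0 b=1 c=0 d=1 e=1:
w1 = c NAND a = 0 NAND 0 = 1
w2 = w1 AND d = 1 AND 1 = 1
w3 = b AND w2 = 1 AND 1 = 1
w4 = w1 AND w3 = 1 AND 1 = 1
w5 = NOT w4 = NOT 1 = 0
w6 = w5 NAND c = 0 NAND 0 = 1
w7 = w6 OR e = 1 OR 1 = 1
So w6 = 1 and w7 = 1.

a=0 b=1 c=0 d=1 e=1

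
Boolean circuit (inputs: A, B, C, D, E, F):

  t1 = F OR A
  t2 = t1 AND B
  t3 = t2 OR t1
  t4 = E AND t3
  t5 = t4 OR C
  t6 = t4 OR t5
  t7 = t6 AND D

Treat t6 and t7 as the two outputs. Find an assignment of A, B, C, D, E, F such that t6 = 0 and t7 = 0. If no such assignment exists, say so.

A=1, B=1, C=0, D=1, E=0, F=1

Check with A=1, B=1, C=0, D=1, E=0, F=1:
t1 = F OR A = 1 OR 1 = 1
t2 = t1 AND B = 1 AND 1 = 1
t3 = t2 OR t1 = 1 OR 1 = 1
t4 = E AND t3 = 0 AND 1 = 0
t5 = t4 OR C = 0 OR 0 = 0
t6 = t4 OR t5 = 0 OR 0 = 0
t7 = t6 AND D = 0 AND 1 = 0
So t6 = 0 and t7 = 0.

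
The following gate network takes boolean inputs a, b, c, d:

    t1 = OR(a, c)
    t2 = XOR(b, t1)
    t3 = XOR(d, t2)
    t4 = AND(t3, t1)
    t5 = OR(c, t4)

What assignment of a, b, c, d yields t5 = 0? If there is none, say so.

t5 = OR(c, t4) must be 0, so both c = 0 and t4 = 0.
t4 = AND(t3, t1) must be 0, so at least one of t3, t1 is 0.
Check with a=0, b=0, c=0, d=1:
t1 = OR(a, c) = OR(0, 0) = 0
t2 = XOR(b, t1) = XOR(0, 0) = 0
t3 = XOR(d, t2) = XOR(1, 0) = 1
t4 = AND(t3, t1) = AND(1, 0) = 0
t5 = OR(c, t4) = OR(0, 0) = 0
So t5 = 0 as required.

a=0, b=0, c=0, d=1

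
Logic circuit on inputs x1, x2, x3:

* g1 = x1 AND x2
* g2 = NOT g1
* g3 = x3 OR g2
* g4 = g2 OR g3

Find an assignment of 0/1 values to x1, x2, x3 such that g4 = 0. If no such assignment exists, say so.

x1=1, x2=1, x3=0

g4 = g2 OR g3 must be 0, so both g2 = 0 and g3 = 0.
g2 = NOT g1 must be 0, so g1 = 1.
g3 = x3 OR g2 must be 0, so both x3 = 0 and g2 = 0.
Check with x1=1, x2=1, x3=0:
g1 = x1 AND x2 = 1 AND 1 = 1
g2 = NOT g1 = NOT 1 = 0
g3 = x3 OR g2 = 0 OR 0 = 0
g4 = g2 OR g3 = 0 OR 0 = 0
So g4 = 0 as required.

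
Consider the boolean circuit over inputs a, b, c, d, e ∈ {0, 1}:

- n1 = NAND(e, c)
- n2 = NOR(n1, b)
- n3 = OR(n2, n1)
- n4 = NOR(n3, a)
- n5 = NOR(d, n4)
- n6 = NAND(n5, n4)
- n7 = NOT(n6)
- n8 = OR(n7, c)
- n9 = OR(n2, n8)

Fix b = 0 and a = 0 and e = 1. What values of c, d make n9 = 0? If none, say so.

c=0, d=0

n9 = OR(n2, n8) must be 0, so both n2 = 0 and n8 = 0.
n2 = NOR(n1, b) must be 0, so at least one of n1, b is 1.
Check with b = 0 and a = 0 and e = 1 and c=0, d=0:
n1 = NAND(e, c) = NAND(1, 0) = 1
n2 = NOR(n1, b) = NOR(1, 0) = 0
n3 = OR(n2, n1) = OR(0, 1) = 1
n4 = NOR(n3, a) = NOR(1, 0) = 0
n5 = NOR(d, n4) = NOR(0, 0) = 1
n6 = NAND(n5, n4) = NAND(1, 0) = 1
n7 = NOT(n6) = NOT 1 = 0
n8 = OR(n7, c) = OR(0, 0) = 0
n9 = OR(n2, n8) = OR(0, 0) = 0
So n9 = 0.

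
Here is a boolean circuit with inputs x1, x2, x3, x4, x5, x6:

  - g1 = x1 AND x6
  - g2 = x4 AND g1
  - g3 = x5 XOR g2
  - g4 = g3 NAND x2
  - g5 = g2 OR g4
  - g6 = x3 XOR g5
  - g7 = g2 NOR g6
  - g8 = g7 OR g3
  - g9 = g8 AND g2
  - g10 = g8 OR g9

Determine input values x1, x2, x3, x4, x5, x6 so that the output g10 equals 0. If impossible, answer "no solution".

x1=0, x2=1, x3=0, x4=1, x5=0, x6=0

Check with x1=0, x2=1, x3=0, x4=1, x5=0, x6=0:
g1 = x1 AND x6 = 0 AND 0 = 0
g2 = x4 AND g1 = 1 AND 0 = 0
g3 = x5 XOR g2 = 0 XOR 0 = 0
g4 = g3 NAND x2 = 0 NAND 1 = 1
g5 = g2 OR g4 = 0 OR 1 = 1
g6 = x3 XOR g5 = 0 XOR 1 = 1
g7 = g2 NOR g6 = 0 NOR 1 = 0
g8 = g7 OR g3 = 0 OR 0 = 0
g9 = g8 AND g2 = 0 AND 0 = 0
g10 = g8 OR g9 = 0 OR 0 = 0
So g10 = 0 as required.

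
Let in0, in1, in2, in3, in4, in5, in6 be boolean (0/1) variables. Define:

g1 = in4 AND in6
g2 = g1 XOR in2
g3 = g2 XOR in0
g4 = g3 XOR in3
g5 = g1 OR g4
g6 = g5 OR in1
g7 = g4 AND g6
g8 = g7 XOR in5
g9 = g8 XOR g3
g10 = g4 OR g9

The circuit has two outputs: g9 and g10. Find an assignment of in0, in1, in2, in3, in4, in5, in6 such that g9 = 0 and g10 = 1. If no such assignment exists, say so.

Check with in0=1, in1=0, in2=1, in3=1, in4=1, in5=1, in6=0:
g1 = in4 AND in6 = 1 AND 0 = 0
g2 = g1 XOR in2 = 0 XOR 1 = 1
g3 = g2 XOR in0 = 1 XOR 1 = 0
g4 = g3 XOR in3 = 0 XOR 1 = 1
g5 = g1 OR g4 = 0 OR 1 = 1
g6 = g5 OR in1 = 1 OR 0 = 1
g7 = g4 AND g6 = 1 AND 1 = 1
g8 = g7 XOR in5 = 1 XOR 1 = 0
g9 = g8 XOR g3 = 0 XOR 0 = 0
g10 = g4 OR g9 = 1 OR 0 = 1
So g9 = 0 and g10 = 1.

in0=1, in1=0, in2=1, in3=1, in4=1, in5=1, in6=0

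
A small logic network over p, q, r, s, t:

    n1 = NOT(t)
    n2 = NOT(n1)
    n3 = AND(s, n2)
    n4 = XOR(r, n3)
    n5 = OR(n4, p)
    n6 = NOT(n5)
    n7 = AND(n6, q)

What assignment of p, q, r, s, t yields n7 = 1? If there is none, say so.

p=0 q=1 r=0 s=0 t=0

n7 = AND(n6, q) must be 1, so both n6 = 1 and q = 1.
n6 = NOT(n5) must be 1, so n5 = 0.
n5 = OR(n4, p) must be 0, so both n4 = 0 and p = 0.
Check with p=0 q=1 r=0 s=0 t=0:
n1 = NOT(t) = NOT 0 = 1
n2 = NOT(n1) = NOT 1 = 0
n3 = AND(s, n2) = AND(0, 0) = 0
n4 = XOR(r, n3) = XOR(0, 0) = 0
n5 = OR(n4, p) = OR(0, 0) = 0
n6 = NOT(n5) = NOT 0 = 1
n7 = AND(n6, q) = AND(1, 1) = 1
So n7 = 1 as required.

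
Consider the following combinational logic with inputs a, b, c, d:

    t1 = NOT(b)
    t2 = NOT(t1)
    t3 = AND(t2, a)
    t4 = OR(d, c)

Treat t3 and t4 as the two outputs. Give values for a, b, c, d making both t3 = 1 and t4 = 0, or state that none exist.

Check with a=1, b=1, c=0, d=0:
t1 = NOT(b) = NOT 1 = 0
t2 = NOT(t1) = NOT 0 = 1
t3 = AND(t2, a) = AND(1, 1) = 1
t4 = OR(d, c) = OR(0, 0) = 0
So t3 = 1 and t4 = 0.

a=1, b=1, c=0, d=0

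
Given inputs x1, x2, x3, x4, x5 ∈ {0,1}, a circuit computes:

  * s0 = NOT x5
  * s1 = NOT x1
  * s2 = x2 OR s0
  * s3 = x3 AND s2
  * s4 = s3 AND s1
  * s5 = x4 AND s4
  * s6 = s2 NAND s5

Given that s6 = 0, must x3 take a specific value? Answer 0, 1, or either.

1

s6 = s2 NAND s5 must be 0, so both s2 = 1 and s5 = 1.
s2 = x2 OR s0 must be 1, so at least one of x2, s0 is 1.
Every assignment with s6 = 0 has x3 = 1; there are 3 such assignment(s).
  x1=0, x2=0, x3=1, x4=1, x5=0
  x1=0, x2=1, x3=1, x4=1, x5=0
  x1=0, x2=1, x3=1, x4=1, x5=1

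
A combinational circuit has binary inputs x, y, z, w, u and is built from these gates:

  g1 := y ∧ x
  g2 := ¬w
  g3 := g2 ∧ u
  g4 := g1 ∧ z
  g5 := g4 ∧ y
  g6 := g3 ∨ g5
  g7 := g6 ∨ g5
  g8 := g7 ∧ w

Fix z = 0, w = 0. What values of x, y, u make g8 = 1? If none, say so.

no solution exists

With z = 0, w = 0 fixed, none of the 8 settings of x, y, u give g8 = 1.
For example, with x=0, y=0, u=1:
g1 = y ∧ x = 0 ∧ 0 = 0
g2 = ¬w = ¬0 = 1
g3 = g2 ∧ u = 1 ∧ 1 = 1
g4 = g1 ∧ z = 0 ∧ 0 = 0
g5 = g4 ∧ y = 0 ∧ 0 = 0
g6 = g3 ∨ g5 = 1 ∨ 0 = 1
g7 = g6 ∨ g5 = 1 ∨ 0 = 1
g8 = g7 ∧ w = 1 ∧ 0 = 0
giving g8 = 0 ≠ 1.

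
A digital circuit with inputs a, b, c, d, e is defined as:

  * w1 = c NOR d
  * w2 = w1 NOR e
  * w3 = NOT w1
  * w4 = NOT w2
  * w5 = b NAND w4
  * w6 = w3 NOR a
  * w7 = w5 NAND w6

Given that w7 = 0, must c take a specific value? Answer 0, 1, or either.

w7 = w5 NAND w6 must be 0, so both w5 = 1 and w6 = 1.
Every assignment with w7 = 0 has c = 0; there are 2 such assignment(s).
  a=0, b=0, c=0, d=0, e=0
  a=0, b=0, c=0, d=0, e=1

0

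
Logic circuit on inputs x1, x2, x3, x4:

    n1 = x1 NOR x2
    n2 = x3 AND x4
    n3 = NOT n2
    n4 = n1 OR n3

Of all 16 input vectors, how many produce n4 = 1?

n4 = n1 OR n3 must be 1, so at least one of n1, n3 is 1.
Enumerating the 16 input combinations, 13 give n4 = 1 and 3 give n4 = 0.

13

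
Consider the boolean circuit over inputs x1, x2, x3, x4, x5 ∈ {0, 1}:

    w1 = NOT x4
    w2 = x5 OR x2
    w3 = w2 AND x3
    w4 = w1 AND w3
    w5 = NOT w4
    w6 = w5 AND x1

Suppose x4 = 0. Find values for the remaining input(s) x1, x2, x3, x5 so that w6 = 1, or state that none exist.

w6 = w5 AND x1 must be 1, so both w5 = 1 and x1 = 1.
w5 = NOT w4 must be 1, so w4 = 0.
Check with x4 = 0 and x1=1, x2=0, x3=0, x5=0:
w1 = NOT x4 = NOT 0 = 1
w2 = x5 OR x2 = 0 OR 0 = 0
w3 = w2 AND x3 = 0 AND 0 = 0
w4 = w1 AND w3 = 1 AND 0 = 0
w5 = NOT w4 = NOT 0 = 1
w6 = w5 AND x1 = 1 AND 1 = 1
So w6 = 1.

x1=1 x2=0 x3=0 x5=0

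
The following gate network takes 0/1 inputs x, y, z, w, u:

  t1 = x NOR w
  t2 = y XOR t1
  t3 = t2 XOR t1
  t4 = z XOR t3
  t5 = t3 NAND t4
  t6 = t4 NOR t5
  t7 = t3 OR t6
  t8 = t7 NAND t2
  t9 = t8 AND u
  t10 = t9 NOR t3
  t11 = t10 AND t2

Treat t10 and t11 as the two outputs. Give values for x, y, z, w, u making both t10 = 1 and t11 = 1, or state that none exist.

x=0 y=0 z=0 w=0 u=0

Check with x=0 y=0 z=0 w=0 u=0:
t1 = x NOR w = 0 NOR 0 = 1
t2 = y XOR t1 = 0 XOR 1 = 1
t3 = t2 XOR t1 = 1 XOR 1 = 0
t4 = z XOR t3 = 0 XOR 0 = 0
t5 = t3 NAND t4 = 0 NAND 0 = 1
t6 = t4 NOR t5 = 0 NOR 1 = 0
t7 = t3 OR t6 = 0 OR 0 = 0
t8 = t7 NAND t2 = 0 NAND 1 = 1
t9 = t8 AND u = 1 AND 0 = 0
t10 = t9 NOR t3 = 0 NOR 0 = 1
t11 = t10 AND t2 = 1 AND 1 = 1
So t10 = 1 and t11 = 1.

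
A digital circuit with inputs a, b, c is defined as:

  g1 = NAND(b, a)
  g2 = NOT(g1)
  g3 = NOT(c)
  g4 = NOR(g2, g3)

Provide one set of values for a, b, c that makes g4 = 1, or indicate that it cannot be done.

a=1, b=0, c=1

g4 = NOR(g2, g3) must be 1, so both g2 = 0 and g3 = 0.
g2 = NOT(g1) must be 0, so g1 = 1.
Check with a=1, b=0, c=1:
g1 = NAND(b, a) = NAND(0, 1) = 1
g2 = NOT(g1) = NOT 1 = 0
g3 = NOT(c) = NOT 1 = 0
g4 = NOR(g2, g3) = NOR(0, 0) = 1
So g4 = 1 as required.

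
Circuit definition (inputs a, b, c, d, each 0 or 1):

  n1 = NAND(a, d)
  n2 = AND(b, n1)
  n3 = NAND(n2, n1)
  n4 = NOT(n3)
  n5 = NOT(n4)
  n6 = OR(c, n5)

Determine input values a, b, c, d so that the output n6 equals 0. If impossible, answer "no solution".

a=1, b=1, c=0, d=0

n6 = OR(c, n5) must be 0, so both c = 0 and n5 = 0.
n5 = NOT(n4) must be 0, so n4 = 1.
Check with a=1, b=1, c=0, d=0:
n1 = NAND(a, d) = NAND(1, 0) = 1
n2 = AND(b, n1) = AND(1, 1) = 1
n3 = NAND(n2, n1) = NAND(1, 1) = 0
n4 = NOT(n3) = NOT 0 = 1
n5 = NOT(n4) = NOT 1 = 0
n6 = OR(c, n5) = OR(0, 0) = 0
So n6 = 0 as required.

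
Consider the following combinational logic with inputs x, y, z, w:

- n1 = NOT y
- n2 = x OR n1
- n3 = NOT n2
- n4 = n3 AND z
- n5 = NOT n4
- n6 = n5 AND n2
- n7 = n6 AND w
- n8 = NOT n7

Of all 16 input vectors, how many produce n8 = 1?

n8 = NOT n7 must be 1, so n7 = 0.
n7 = n6 AND w must be 0, so at least one of n6, w is 0.
Enumerating the 16 input combinations, 10 give n8 = 1 and 6 give n8 = 0.

10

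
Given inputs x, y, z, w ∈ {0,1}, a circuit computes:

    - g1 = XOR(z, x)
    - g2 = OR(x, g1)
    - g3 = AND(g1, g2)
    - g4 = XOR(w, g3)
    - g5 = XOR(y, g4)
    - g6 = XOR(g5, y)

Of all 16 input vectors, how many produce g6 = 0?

8

g6 = XOR(g5, y) must be 0, so g5 and y are equal.
Enumerating the 16 input combinations, 8 give g6 = 0 and 8 give g6 = 1.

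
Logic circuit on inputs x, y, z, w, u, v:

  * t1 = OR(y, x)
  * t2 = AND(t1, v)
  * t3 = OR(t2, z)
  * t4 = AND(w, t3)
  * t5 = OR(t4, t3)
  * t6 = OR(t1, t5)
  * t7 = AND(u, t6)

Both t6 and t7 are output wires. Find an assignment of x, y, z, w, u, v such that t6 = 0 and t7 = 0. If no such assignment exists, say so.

Check with x=0, y=0, z=0, w=1, u=1, v=0:
t1 = OR(y, x) = OR(0, 0) = 0
t2 = AND(t1, v) = AND(0, 0) = 0
t3 = OR(t2, z) = OR(0, 0) = 0
t4 = AND(w, t3) = AND(1, 0) = 0
t5 = OR(t4, t3) = OR(0, 0) = 0
t6 = OR(t1, t5) = OR(0, 0) = 0
t7 = AND(u, t6) = AND(1, 0) = 0
So t6 = 0 and t7 = 0.

x=0, y=0, z=0, w=1, u=1, v=0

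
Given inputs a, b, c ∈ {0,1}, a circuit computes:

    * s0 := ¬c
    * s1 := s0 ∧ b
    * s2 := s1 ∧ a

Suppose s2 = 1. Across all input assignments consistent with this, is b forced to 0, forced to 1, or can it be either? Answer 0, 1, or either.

1

s2 = s1 ∧ a must be 1, so both s1 = 1 and a = 1.
s1 = s0 ∧ b must be 1, so both s0 = 1 and b = 1.
s0 = ¬c must be 1, so c = 0.
Every assignment with s2 = 1 has b = 1; there are 1 such assignment(s).
  a=1, b=1, c=0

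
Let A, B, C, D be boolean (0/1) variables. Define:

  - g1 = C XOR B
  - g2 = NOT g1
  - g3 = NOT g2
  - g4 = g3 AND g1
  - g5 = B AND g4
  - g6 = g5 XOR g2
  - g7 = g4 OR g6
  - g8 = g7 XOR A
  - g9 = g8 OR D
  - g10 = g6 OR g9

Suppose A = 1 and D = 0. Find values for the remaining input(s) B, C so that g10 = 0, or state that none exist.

B=0 C=1

Check with A = 1 and D = 0 and B=0, C=1:
g1 = C XOR B = 1 XOR 0 = 1
g2 = NOT g1 = NOT 1 = 0
g3 = NOT g2 = NOT 0 = 1
g4 = g3 AND g1 = 1 AND 1 = 1
g5 = B AND g4 = 0 AND 1 = 0
g6 = g5 XOR g2 = 0 XOR 0 = 0
g7 = g4 OR g6 = 1 OR 0 = 1
g8 = g7 XOR A = 1 XOR 1 = 0
g9 = g8 OR D = 0 OR 0 = 0
g10 = g6 OR g9 = 0 OR 0 = 0
So g10 = 0.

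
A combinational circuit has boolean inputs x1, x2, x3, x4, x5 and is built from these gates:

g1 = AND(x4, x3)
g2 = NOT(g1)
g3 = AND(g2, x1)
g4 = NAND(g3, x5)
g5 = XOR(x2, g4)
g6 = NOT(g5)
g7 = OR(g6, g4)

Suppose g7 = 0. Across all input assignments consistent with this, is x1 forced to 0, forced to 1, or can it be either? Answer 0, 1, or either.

g7 = OR(g6, g4) must be 0, so both g6 = 0 and g4 = 0.
g6 = NOT(g5) must be 0, so g5 = 1.
Every assignment with g7 = 0 has x1 = 1; there are 3 such assignment(s).
  x1=1, x2=1, x3=0, x4=0, x5=1
  x1=1, x2=1, x3=0, x4=1, x5=1
  x1=1, x2=1, x3=1, x4=0, x5=1

1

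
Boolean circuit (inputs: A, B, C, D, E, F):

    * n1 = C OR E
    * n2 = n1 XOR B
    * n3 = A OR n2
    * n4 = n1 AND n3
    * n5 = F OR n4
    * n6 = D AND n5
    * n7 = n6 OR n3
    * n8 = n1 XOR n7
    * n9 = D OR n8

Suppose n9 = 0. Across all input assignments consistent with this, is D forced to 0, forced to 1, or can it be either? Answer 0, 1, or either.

n9 = D OR n8 must be 0, so both D = 0 and n8 = 0.
n8 = n1 XOR n7 must be 0, so n1 and n7 are equal.
Every assignment with n9 = 0 has D = 0; there are 20 such assignment(s).

0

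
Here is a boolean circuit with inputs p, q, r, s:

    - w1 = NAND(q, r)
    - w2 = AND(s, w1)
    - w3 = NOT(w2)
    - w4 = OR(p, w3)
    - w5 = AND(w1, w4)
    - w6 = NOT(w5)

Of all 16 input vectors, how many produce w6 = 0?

w6 = NOT(w5) must be 0, so w5 = 1.
w5 = AND(w1, w4) must be 1, so both w1 = 1 and w4 = 1.
Enumerating the 16 input combinations, 9 give w6 = 0 and 7 give w6 = 1.

9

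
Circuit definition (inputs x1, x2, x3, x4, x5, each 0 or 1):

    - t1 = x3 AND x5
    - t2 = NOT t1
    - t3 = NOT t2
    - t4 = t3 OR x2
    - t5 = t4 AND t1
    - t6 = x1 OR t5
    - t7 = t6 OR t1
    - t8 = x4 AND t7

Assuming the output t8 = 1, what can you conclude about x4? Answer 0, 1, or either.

1

t8 = x4 AND t7 must be 1, so both x4 = 1 and t7 = 1.
t7 = t6 OR t1 must be 1, so at least one of t6, t1 is 1.
Every assignment with t8 = 1 has x4 = 1; there are 10 such assignment(s).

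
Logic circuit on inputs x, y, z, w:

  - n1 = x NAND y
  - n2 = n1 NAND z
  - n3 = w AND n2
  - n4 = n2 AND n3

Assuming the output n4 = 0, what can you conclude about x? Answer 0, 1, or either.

either

Both values of x occur among assignments with n4 = 0:
  x=0: x=0, y=0, z=0, w=0
  x=1: x=1, y=0, z=0, w=0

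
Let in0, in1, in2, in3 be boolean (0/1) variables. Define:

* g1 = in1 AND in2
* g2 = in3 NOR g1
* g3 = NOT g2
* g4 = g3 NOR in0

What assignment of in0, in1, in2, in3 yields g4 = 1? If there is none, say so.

g4 = g3 NOR in0 must be 1, so both g3 = 0 and in0 = 0.
g3 = NOT g2 must be 0, so g2 = 1.
g2 = in3 NOR g1 must be 1, so both in3 = 0 and g1 = 0.
Check with in0=0, in1=0, in2=0, in3=0:
g1 = in1 AND in2 = 0 AND 0 = 0
g2 = in3 NOR g1 = 0 NOR 0 = 1
g3 = NOT g2 = NOT 1 = 0
g4 = g3 NOR in0 = 0 NOR 0 = 1
So g4 = 1 as required.

in0=0, in1=0, in2=0, in3=0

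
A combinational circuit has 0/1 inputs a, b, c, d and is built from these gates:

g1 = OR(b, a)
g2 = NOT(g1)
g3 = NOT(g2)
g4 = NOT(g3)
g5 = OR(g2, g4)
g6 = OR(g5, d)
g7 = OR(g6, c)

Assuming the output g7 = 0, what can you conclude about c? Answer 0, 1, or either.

0

g7 = OR(g6, c) must be 0, so both g6 = 0 and c = 0.
g6 = OR(g5, d) must be 0, so both g5 = 0 and d = 0.
Every assignment with g7 = 0 has c = 0; there are 3 such assignment(s).
  a=0, b=1, c=0, d=0
  a=1, b=0, c=0, d=0
  a=1, b=1, c=0, d=0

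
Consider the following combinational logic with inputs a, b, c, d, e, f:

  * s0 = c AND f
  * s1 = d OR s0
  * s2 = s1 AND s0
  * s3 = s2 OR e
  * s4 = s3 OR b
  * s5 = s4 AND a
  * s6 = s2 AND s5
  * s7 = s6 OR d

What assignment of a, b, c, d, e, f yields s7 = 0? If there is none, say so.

s7 = s6 OR d must be 0, so both s6 = 0 and d = 0.
Check with a=1, b=0, c=0, d=0, e=1, f=1:
s0 = c AND f = 0 AND 1 = 0
s1 = d OR s0 = 0 OR 0 = 0
s2 = s1 AND s0 = 0 AND 0 = 0
s3 = s2 OR e = 0 OR 1 = 1
s4 = s3 OR b = 1 OR 0 = 1
s5 = s4 AND a = 1 AND 1 = 1
s6 = s2 AND s5 = 0 AND 1 = 0
s7 = s6 OR d = 0 OR 0 = 0
So s7 = 0 as required.

a=1, b=0, c=0, d=0, e=1, f=1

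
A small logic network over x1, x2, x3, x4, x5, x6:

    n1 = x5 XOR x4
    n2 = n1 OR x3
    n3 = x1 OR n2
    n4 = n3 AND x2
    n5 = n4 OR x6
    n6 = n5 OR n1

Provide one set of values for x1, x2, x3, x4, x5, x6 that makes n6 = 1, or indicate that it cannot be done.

x1=0 x2=1 x3=0 x4=1 x5=0 x6=1

n6 = n5 OR n1 must be 1, so at least one of n5, n1 is 1.
Check with x1=0 x2=1 x3=0 x4=1 x5=0 x6=1:
n1 = x5 XOR x4 = 0 XOR 1 = 1
n2 = n1 OR x3 = 1 OR 0 = 1
n3 = x1 OR n2 = 0 OR 1 = 1
n4 = n3 AND x2 = 1 AND 1 = 1
n5 = n4 OR x6 = 1 OR 1 = 1
n6 = n5 OR n1 = 1 OR 1 = 1
So n6 = 1 as required.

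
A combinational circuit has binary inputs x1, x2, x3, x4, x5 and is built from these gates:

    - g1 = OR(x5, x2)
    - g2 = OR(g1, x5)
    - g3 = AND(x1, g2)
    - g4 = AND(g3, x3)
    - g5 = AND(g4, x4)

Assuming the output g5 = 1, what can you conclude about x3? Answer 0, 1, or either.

g5 = AND(g4, x4) must be 1, so both g4 = 1 and x4 = 1.
g4 = AND(g3, x3) must be 1, so both g3 = 1 and x3 = 1.
g3 = AND(x1, g2) must be 1, so both x1 = 1 and g2 = 1.
Every assignment with g5 = 1 has x3 = 1; there are 3 such assignment(s).
  x1=1, x2=0, x3=1, x4=1, x5=1
  x1=1, x2=1, x3=1, x4=1, x5=0
  x1=1, x2=1, x3=1, x4=1, x5=1

1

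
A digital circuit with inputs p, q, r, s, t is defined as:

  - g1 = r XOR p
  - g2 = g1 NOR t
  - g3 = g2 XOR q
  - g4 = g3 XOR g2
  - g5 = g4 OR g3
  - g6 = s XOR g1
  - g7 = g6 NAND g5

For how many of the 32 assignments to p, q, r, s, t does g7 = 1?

g7 = g6 NAND g5 must be 1, so at least one of g6, g5 is 0.
Enumerating the 32 input combinations, 22 give g7 = 1 and 10 give g7 = 0.

22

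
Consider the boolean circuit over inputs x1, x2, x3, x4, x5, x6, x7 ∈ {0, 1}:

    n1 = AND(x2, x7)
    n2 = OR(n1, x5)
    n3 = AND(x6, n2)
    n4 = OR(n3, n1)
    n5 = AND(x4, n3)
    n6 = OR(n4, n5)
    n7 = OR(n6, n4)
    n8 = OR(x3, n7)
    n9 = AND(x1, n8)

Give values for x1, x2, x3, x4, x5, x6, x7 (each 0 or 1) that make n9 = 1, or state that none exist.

n9 = AND(x1, n8) must be 1, so both x1 = 1 and n8 = 1.
Check with x1=1, x2=0, x3=1, x4=0, x5=0, x6=1, x7=1:
n1 = AND(x2, x7) = AND(0, 1) = 0
n2 = OR(n1, x5) = OR(0, 0) = 0
n3 = AND(x6, n2) = AND(1, 0) = 0
n4 = OR(n3, n1) = OR(0, 0) = 0
n5 = AND(x4, n3) = AND(0, 0) = 0
n6 = OR(n4, n5) = OR(0, 0) = 0
n7 = OR(n6, n4) = OR(0, 0) = 0
n8 = OR(x3, n7) = OR(1, 0) = 1
n9 = AND(x1, n8) = AND(1, 1) = 1
So n9 = 1 as required.

x1=1, x2=0, x3=1, x4=0, x5=0, x6=1, x7=1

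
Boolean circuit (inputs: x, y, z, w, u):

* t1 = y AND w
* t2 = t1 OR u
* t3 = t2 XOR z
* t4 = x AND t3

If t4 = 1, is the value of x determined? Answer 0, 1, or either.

1

t4 = x AND t3 must be 1, so both x = 1 and t3 = 1.
t3 = t2 XOR z must be 1, so t2 and z differ.
Every assignment with t4 = 1 has x = 1; there are 8 such assignment(s).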